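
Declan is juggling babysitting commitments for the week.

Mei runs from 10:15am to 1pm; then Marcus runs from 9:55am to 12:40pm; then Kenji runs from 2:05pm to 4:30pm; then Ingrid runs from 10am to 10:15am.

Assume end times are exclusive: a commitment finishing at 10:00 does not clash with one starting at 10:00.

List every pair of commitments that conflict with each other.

Check each pair: they overlap iff neither finishes before the other starts.
Sorted by start: Marcus, Ingrid, Mei, Kenji.
Ingrid starts before Marcus ends → Marcus and Ingrid overlap.
Mei starts before Marcus ends → Marcus and Mei overlap.
Kenji starts after Marcus ends.
Mei starts exactly when Ingrid ends (back-to-back, no overlap), so Ingrid has no further overlaps.
Kenji starts after Mei ends.

Ingrid & Marcus, Marcus & Mei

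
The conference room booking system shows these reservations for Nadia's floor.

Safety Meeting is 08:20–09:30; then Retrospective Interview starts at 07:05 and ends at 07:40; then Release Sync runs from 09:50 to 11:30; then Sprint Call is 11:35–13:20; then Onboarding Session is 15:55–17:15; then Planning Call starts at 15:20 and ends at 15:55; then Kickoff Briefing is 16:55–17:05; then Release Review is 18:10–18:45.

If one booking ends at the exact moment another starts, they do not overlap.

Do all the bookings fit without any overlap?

No

Sorted by start: Retrospective Interview, Safety Meeting, Release Sync, Sprint Call, Planning Call, Onboarding Session, Kickoff Briefing, Release Review.
Safety Meeting starts after Retrospective Interview ends, so Retrospective Interview has no further overlaps.
Release Sync starts after Safety Meeting ends, so Safety Meeting has no further overlaps.
Sprint Call starts after Release Sync ends, so Release Sync has no further overlaps.
Planning Call starts after Sprint Call ends, so Sprint Call has no further overlaps.
Onboarding Session starts exactly when Planning Call ends (back-to-back, no overlap), so Planning Call has no further overlaps.
Kickoff Briefing starts before Onboarding Session ends → Onboarding Session and Kickoff Briefing overlap.
That's a conflict, so the schedule is not conflict-free.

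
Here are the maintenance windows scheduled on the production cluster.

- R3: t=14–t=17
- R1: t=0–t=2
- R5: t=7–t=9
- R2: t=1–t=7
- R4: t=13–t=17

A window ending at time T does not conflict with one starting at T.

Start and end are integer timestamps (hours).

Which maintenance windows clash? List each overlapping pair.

Sorted by start: R1, R2, R5, R4, R3.
R2 starts before R1 ends → R1 and R2 overlap.
R5 starts after R1 ends, so R1 has no further overlaps.
R5 starts exactly when R2 ends (back-to-back, no overlap), so R2 has no further overlaps.
R4 starts after R5 ends, so R5 has no further overlaps.
R3 starts before R4 ends → R4 and R3 overlap.

R1 & R2, R3 & R4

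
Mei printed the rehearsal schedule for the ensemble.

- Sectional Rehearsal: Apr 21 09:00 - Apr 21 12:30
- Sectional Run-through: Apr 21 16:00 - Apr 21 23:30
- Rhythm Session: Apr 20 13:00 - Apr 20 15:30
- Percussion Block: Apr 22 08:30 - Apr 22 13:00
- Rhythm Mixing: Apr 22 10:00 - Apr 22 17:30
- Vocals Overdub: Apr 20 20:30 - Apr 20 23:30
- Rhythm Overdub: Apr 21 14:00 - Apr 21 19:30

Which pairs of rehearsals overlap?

Check each pair: they overlap iff neither finishes before the other starts.
Sorted by start: Rhythm Session, Vocals Overdub, Sectional Rehearsal, Rhythm Overdub, Sectional Run-through, Percussion Block, Rhythm Mixing.
Vocals Overdub starts after Rhythm Session ends, so nothing later overlaps Rhythm Session either.
Sectional Rehearsal starts after Vocals Overdub ends, so nothing later overlaps Vocals Overdub either.
Rhythm Overdub starts after Sectional Rehearsal ends, so nothing later overlaps Sectional Rehearsal either.
Sectional Run-through starts before Rhythm Overdub ends → Rhythm Overdub and Sectional Run-through overlap.
Percussion Block starts after Rhythm Overdub ends, so nothing later overlaps Rhythm Overdub either.
Percussion Block starts after Sectional Run-through ends, so nothing later overlaps Sectional Run-through either.
Rhythm Mixing starts before Percussion Block ends → Percussion Block and Rhythm Mixing overlap.

Percussion Block & Rhythm Mixing, Rhythm Overdub & Sectional Run-through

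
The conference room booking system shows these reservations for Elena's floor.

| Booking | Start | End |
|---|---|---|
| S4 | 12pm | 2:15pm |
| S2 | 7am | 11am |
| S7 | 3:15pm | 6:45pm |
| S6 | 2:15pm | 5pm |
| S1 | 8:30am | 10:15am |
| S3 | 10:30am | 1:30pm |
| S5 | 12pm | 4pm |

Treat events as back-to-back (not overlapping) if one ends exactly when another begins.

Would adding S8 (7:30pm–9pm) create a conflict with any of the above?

S2: ends 11am at or before S8 starts 7:30pm → clear.
S1: ends 10:15am at or before S8 starts 7:30pm → clear.
S3: ends 1:30pm at or before S8 starts 7:30pm → clear.
S4: ends 2:15pm at or before S8 starts 7:30pm → clear.
S5: ends 4pm at or before S8 starts 7:30pm → clear.
S6: ends 5pm at or before S8 starts 7:30pm → clear.
S7: ends 6:45pm at or before S8 starts 7:30pm → clear.

No — it doesn't clash with anything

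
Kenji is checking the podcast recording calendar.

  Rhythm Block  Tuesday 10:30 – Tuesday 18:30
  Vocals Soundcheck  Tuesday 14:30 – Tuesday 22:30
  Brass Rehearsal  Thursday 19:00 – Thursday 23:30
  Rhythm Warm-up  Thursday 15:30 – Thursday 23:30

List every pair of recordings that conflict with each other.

Brass Rehearsal & Rhythm Warm-up, Rhythm Block & Vocals Soundcheck

Sorted by start: Rhythm Block, Vocals Soundcheck, Rhythm Warm-up, Brass Rehearsal.
Vocals Soundcheck starts before Rhythm Block ends → Rhythm Block and Vocals Soundcheck overlap.
Rhythm Warm-up starts after Rhythm Block ends, so nothing later overlaps Rhythm Block either.
Rhythm Warm-up starts after Vocals Soundcheck ends, so nothing later overlaps Vocals Soundcheck either.
Brass Rehearsal starts before Rhythm Warm-up ends → Rhythm Warm-up and Brass Rehearsal overlap.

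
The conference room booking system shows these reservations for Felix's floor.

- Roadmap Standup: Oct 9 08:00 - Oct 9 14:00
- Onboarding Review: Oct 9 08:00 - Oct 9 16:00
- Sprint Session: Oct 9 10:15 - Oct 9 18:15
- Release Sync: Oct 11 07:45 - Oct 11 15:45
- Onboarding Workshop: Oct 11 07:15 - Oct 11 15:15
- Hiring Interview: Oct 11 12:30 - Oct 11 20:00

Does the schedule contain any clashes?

Yes

Sorted by start: Roadmap Standup, Onboarding Review, Sprint Session, Onboarding Workshop, Release Sync, Hiring Interview.
Onboarding Review starts before Roadmap Standup ends → Roadmap Standup and Onboarding Review overlap.
That's a conflict, so the schedule is not conflict-free.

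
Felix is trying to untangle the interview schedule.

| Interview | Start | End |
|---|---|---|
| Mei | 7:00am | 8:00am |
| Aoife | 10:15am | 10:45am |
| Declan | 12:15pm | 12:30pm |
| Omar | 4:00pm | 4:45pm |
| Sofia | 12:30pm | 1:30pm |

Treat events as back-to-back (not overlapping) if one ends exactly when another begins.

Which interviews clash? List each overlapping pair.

no conflicts

Sorted by start: Mei, Aoife, Declan, Sofia, Omar.
Aoife starts after Mei ends — done with Mei.
Declan starts after Aoife ends — done with Aoife.
Sofia starts exactly when Declan ends (back-to-back, no overlap) — done with Declan.
Omar starts after Sofia ends.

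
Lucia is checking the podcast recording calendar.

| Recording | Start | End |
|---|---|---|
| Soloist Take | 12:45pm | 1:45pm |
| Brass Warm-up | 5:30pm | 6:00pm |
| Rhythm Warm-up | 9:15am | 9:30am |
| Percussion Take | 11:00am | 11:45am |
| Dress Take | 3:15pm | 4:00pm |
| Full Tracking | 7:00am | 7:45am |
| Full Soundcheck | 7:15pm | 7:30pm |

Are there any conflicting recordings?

No

Sorted by start: Full Tracking, Rhythm Warm-up, Percussion Take, Soloist Take, Dress Take, Brass Warm-up, Full Soundcheck.
Rhythm Warm-up starts after Full Tracking ends; Full Tracking is clear from here.
Percussion Take starts after Rhythm Warm-up ends; Rhythm Warm-up is clear from here.
Soloist Take starts after Percussion Take ends; Percussion Take is clear from here.
Dress Take starts after Soloist Take ends; Soloist Take is clear from here.
Brass Warm-up starts after Dress Take ends; Dress Take is clear from here.
Full Soundcheck starts after Brass Warm-up ends.
Every pair is clear; the schedule has no overlaps.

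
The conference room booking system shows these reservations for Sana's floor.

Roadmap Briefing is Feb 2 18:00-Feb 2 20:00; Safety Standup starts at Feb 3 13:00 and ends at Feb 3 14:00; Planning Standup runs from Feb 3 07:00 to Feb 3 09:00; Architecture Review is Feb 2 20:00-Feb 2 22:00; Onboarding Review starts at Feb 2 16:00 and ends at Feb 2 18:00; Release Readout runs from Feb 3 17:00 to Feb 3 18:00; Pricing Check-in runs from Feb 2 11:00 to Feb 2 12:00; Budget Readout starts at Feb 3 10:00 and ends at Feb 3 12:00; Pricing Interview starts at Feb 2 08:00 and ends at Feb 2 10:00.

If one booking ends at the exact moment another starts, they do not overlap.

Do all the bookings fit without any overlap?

Yes

Sorted by start: Pricing Interview, Pricing Check-in, Onboarding Review, Roadmap Briefing, Architecture Review, Planning Standup, Budget Readout, Safety Standup, Release Readout.
Pricing Check-in starts after Pricing Interview ends, so Pricing Interview has no further overlaps.
Onboarding Review starts after Pricing Check-in ends, so Pricing Check-in has no further overlaps.
Roadmap Briefing starts exactly when Onboarding Review ends (back-to-back, no overlap), so Onboarding Review has no further overlaps.
Architecture Review starts exactly when Roadmap Briefing ends (back-to-back, no overlap), so Roadmap Briefing has no further overlaps.
Planning Standup starts after Architecture Review ends, so Architecture Review has no further overlaps.
Budget Readout starts after Planning Standup ends, so Planning Standup has no further overlaps.
Safety Standup starts after Budget Readout ends, so Budget Readout has no further overlaps.
Release Readout starts after Safety Standup ends.
Every pair is clear; the schedule has no overlaps.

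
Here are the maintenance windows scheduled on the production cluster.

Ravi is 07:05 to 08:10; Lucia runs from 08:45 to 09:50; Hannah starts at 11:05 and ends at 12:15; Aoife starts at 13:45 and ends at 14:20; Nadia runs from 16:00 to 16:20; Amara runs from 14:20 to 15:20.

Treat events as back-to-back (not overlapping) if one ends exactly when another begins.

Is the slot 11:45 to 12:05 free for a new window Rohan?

Ravi: ends 08:10 at or before Rohan starts 11:45 → clear.
Lucia: ends 09:50 at or before Rohan starts 11:45 → clear.
Hannah: starts 11:05 before Rohan ends 12:05, and ends 12:15 after Rohan starts 11:45 → overlap.
Aoife: starts 13:45 at or after Rohan ends 12:05 → clear.
Amara: starts 14:20 at or after Rohan ends 12:05 → clear.
Nadia: starts 16:00 at or after Rohan ends 12:05 → clear.
Rohan overlaps Hannah.

No — it overlaps Hannah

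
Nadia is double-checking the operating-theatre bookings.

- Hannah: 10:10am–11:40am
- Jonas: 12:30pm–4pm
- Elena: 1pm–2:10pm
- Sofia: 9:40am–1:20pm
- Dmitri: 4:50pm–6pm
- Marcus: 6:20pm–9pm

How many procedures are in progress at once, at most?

3

Sort all start/end points and keep a running count:
9:40am start Sofia → 1
10:10am start Hannah → 2
11:40am end Hannah → 1
12:30pm start Jonas → 2
1pm start Elena → 3
1:20pm end Sofia → 2
2:10pm end Elena → 1
4pm end Jonas → 0
4:50pm start Dmitri → 1
6pm end Dmitri → 0
6:20pm start Marcus → 1
9pm end Marcus → 0
Peak is 3, at 1pm (Elena, Jonas, Sofia).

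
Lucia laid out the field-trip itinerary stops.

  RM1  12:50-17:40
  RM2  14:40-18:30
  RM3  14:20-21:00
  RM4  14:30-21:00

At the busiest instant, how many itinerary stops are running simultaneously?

Walk through starts and ends in time order (an end at T is processed before a start at T):
12:50 start RM1 → 1
14:20 start RM3 → 2
14:30 start RM4 → 3
14:40 start RM2 → 4
17:40 end RM1 → 3
18:30 end RM2 → 2
21:00 end RM3 → 1
21:00 end RM4 → 0
Peak is 4, at 14:40 (RM1, RM2, RM3, RM4).

4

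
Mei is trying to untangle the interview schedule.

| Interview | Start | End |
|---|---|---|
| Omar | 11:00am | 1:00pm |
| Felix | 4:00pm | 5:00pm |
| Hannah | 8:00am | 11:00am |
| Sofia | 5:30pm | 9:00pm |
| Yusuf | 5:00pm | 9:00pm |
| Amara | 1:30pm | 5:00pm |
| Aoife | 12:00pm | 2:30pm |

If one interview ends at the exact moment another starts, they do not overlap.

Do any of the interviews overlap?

Two intervals overlap when each starts before the other ends.
Sorted by start: Hannah, Omar, Aoife, Amara, Felix, Yusuf, Sofia.
Omar starts exactly when Hannah ends (back-to-back, no overlap) — done with Hannah.
Aoife starts before Omar ends → Omar and Aoife overlap.
That's a conflict, so the schedule is not conflict-free.

Yes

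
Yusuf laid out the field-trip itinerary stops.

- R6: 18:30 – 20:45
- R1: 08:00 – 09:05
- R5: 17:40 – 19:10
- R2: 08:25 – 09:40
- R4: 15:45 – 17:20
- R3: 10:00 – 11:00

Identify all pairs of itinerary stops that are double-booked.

Sorted by start: R1, R2, R3, R4, R5, R6.
R2 starts before R1 ends → R1 and R2 overlap.
R3 starts after R1 ends, so R1 has no further overlaps.
R3 starts after R2 ends, so R2 has no further overlaps.
R4 starts after R3 ends, so R3 has no further overlaps.
R5 starts after R4 ends, so R4 has no further overlaps.
R6 starts before R5 ends → R5 and R6 overlap.

R1 & R2, R5 & R6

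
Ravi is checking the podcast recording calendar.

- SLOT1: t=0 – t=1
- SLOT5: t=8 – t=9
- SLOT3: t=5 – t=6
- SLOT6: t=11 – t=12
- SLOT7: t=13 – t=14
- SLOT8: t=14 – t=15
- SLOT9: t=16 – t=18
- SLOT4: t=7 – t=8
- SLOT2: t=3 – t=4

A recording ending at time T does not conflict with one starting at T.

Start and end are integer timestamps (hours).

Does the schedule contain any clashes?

No

Sorted by start: SLOT1, SLOT2, SLOT3, SLOT4, SLOT5, SLOT6, SLOT7, SLOT8, SLOT9.
SLOT2 starts after SLOT1 ends; SLOT1 is clear from here.
SLOT3 starts after SLOT2 ends; SLOT2 is clear from here.
SLOT4 starts after SLOT3 ends; SLOT3 is clear from here.
SLOT5 starts exactly when SLOT4 ends (back-to-back, no overlap); SLOT4 is clear from here.
SLOT6 starts after SLOT5 ends; SLOT5 is clear from here.
SLOT7 starts after SLOT6 ends; SLOT6 is clear from here.
SLOT8 starts exactly when SLOT7 ends (back-to-back, no overlap); SLOT7 is clear from here.
SLOT9 starts after SLOT8 ends.
Every pair is clear; the schedule has no overlaps.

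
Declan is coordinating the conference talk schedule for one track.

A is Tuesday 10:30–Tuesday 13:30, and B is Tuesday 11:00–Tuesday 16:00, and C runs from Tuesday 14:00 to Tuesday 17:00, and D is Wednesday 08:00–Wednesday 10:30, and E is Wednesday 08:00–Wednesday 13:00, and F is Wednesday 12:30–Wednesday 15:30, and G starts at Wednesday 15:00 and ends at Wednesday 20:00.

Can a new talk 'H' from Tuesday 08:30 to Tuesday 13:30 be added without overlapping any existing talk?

A: starts Tuesday 10:30 before H ends Tuesday 13:30, and ends Tuesday 13:30 after H starts Tuesday 08:30 → overlap.
B: starts Tuesday 11:00 before H ends Tuesday 13:30, and ends Tuesday 16:00 after H starts Tuesday 08:30 → overlap.
C: starts Tuesday 14:00 at or after H ends Tuesday 13:30 → clear.
D: starts Wednesday 08:00 at or after H ends Tuesday 13:30 → clear.
E: starts Wednesday 08:00 at or after H ends Tuesday 13:30 → clear.
F: starts Wednesday 12:30 at or after H ends Tuesday 13:30 → clear.
G: starts Wednesday 15:00 at or after H ends Tuesday 13:30 → clear.
H overlaps A, B.

No — it overlaps A, B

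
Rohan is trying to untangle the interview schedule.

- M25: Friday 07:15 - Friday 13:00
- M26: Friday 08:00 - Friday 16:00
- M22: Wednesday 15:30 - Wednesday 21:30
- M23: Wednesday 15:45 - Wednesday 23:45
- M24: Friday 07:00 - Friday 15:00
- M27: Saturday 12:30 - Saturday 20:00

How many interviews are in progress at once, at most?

3

Sweep the timeline, counting +1 at each start and −1 at each end (ends before starts at a tie):
Wednesday 15:30 start M22 → 1
Wednesday 15:45 start M23 → 2
Wednesday 21:30 end M22 → 1
Wednesday 23:45 end M23 → 0
Friday 07:00 start M24 → 1
Friday 07:15 start M25 → 2
Friday 08:00 start M26 → 3
Friday 13:00 end M25 → 2
Friday 15:00 end M24 → 1
Friday 16:00 end M26 → 0
Saturday 12:30 start M27 → 1
Saturday 20:00 end M27 → 0
Peak is 3, at Friday 08:00 (M24, M25, M26).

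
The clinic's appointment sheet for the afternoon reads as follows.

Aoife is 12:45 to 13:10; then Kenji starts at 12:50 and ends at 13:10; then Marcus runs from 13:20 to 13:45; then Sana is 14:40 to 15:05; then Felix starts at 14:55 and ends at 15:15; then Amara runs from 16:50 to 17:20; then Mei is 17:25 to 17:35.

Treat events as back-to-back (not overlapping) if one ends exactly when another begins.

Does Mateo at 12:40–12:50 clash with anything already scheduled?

Yes — it overlaps Aoife

Aoife: starts 12:45 before Mateo ends 12:50, and ends 13:10 after Mateo starts 12:40 → overlap.
Kenji: starts 12:50 at or after Mateo ends 12:50 → clear.
Marcus: starts 13:20 at or after Mateo ends 12:50 → clear.
Sana: starts 14:40 at or after Mateo ends 12:50 → clear.
Felix: starts 14:55 at or after Mateo ends 12:50 → clear.
Amara: starts 16:50 at or after Mateo ends 12:50 → clear.
Mei: starts 17:25 at or after Mateo ends 12:50 → clear.
Mateo overlaps Aoife.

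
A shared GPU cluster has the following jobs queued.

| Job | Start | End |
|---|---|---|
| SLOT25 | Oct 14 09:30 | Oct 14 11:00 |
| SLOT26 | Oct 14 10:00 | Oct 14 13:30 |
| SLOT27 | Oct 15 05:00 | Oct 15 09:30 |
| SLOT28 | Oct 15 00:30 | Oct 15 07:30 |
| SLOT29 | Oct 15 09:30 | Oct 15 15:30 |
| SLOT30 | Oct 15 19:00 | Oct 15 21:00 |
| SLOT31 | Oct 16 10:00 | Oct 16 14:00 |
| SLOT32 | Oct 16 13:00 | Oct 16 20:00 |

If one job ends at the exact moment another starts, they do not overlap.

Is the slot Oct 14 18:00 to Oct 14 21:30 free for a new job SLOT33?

SLOT25: ends Oct 14 11:00 at or before SLOT33 starts Oct 14 18:00 → clear.
SLOT26: ends Oct 14 13:30 at or before SLOT33 starts Oct 14 18:00 → clear.
SLOT28: starts Oct 15 00:30 at or after SLOT33 ends Oct 14 21:30 → clear.
SLOT27: starts Oct 15 05:00 at or after SLOT33 ends Oct 14 21:30 → clear.
SLOT29: starts Oct 15 09:30 at or after SLOT33 ends Oct 14 21:30 → clear.
SLOT30: starts Oct 15 19:00 at or after SLOT33 ends Oct 14 21:30 → clear.
SLOT31: starts Oct 16 10:00 at or after SLOT33 ends Oct 14 21:30 → clear.
SLOT32: starts Oct 16 13:00 at or after SLOT33 ends Oct 14 21:30 → clear.

Yes — the slot is free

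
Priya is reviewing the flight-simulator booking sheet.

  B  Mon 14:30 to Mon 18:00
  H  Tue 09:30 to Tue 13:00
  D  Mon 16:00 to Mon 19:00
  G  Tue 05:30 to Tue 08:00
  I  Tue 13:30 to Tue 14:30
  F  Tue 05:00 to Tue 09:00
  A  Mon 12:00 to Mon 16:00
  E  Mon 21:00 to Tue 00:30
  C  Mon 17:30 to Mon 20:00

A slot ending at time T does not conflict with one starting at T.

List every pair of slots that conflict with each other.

A & B, B & C, B & D, C & D, F & G

Sorted by start: A, B, D, C, E, F, G, H, I.
B starts before A ends → A and B overlap.
D starts exactly when A ends (back-to-back, no overlap), so A has no further overlaps.
D starts before B ends → B and D overlap.
C starts before B ends → B and C overlap.
E starts after B ends, so B has no further overlaps.
C starts before D ends → D and C overlap.
E starts after D ends, so D has no further overlaps.
E starts after C ends, so C has no further overlaps.
F starts after E ends, so E has no further overlaps.
G starts before F ends → F and G overlap.
H starts after F ends, so F has no further overlaps.
H starts after G ends, so G has no further overlaps.
I starts after H ends.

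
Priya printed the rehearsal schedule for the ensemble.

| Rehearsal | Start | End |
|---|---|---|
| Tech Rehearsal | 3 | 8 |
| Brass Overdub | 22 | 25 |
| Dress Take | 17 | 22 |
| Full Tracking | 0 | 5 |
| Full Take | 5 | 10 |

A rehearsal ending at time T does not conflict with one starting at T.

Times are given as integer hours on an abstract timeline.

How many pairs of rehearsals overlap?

Sorted by start: Full Tracking, Tech Rehearsal, Full Take, Dress Take, Brass Overdub.
Tech Rehearsal starts before Full Tracking ends → Full Tracking and Tech Rehearsal overlap.
Full Take starts exactly when Full Tracking ends (back-to-back, no overlap), so nothing later overlaps Full Tracking either.
Full Take starts before Tech Rehearsal ends → Tech Rehearsal and Full Take overlap.
Dress Take starts after Tech Rehearsal ends, so nothing later overlaps Tech Rehearsal either.
Dress Take starts after Full Take ends, so nothing later overlaps Full Take either.
Brass Overdub starts exactly when Dress Take ends (back-to-back, no overlap).
Overlapping pairs: Full Take & Tech Rehearsal, Full Tracking & Tech Rehearsal — 2 in total.

2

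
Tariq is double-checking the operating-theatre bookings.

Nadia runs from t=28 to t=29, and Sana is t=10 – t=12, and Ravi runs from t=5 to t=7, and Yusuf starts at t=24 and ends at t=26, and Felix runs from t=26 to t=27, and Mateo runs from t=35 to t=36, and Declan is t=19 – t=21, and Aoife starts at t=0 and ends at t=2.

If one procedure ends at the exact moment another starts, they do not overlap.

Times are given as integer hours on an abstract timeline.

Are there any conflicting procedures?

No

Sorted by start: Aoife, Ravi, Sana, Declan, Yusuf, Felix, Nadia, Mateo.
Ravi starts after Aoife ends — done with Aoife.
Sana starts after Ravi ends — done with Ravi.
Declan starts after Sana ends — done with Sana.
Yusuf starts after Declan ends — done with Declan.
Felix starts exactly when Yusuf ends (back-to-back, no overlap) — done with Yusuf.
Nadia starts after Felix ends — done with Felix.
Mateo starts after Nadia ends.
Every pair is clear; the schedule has no overlaps.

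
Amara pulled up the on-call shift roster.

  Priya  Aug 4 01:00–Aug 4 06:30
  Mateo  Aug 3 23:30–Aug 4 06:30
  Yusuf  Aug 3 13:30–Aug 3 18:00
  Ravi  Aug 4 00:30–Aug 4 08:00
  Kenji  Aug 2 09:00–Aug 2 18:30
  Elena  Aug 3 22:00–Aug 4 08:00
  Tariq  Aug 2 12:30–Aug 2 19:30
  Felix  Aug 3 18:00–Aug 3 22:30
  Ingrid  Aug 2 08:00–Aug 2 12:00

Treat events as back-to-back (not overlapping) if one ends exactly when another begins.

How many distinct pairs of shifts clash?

Sorted by start: Ingrid, Kenji, Tariq, Yusuf, Felix, Elena, Mateo, Ravi, Priya.
Kenji starts before Ingrid ends → Ingrid and Kenji overlap.
Tariq starts after Ingrid ends, so Ingrid has no further overlaps.
Tariq starts before Kenji ends → Kenji and Tariq overlap.
Yusuf starts after Kenji ends, so Kenji has no further overlaps.
Yusuf starts after Tariq ends, so Tariq has no further overlaps.
Felix starts exactly when Yusuf ends (back-to-back, no overlap), so Yusuf has no further overlaps.
Elena starts before Felix ends → Felix and Elena overlap.
Mateo starts after Felix ends, so Felix has no further overlaps.
Mateo starts before Elena ends → Elena and Mateo overlap.
Ravi starts before Elena ends → Elena and Ravi overlap.
Priya starts before Elena ends → Elena and Priya overlap.
Ravi starts before Mateo ends → Mateo and Ravi overlap.
Priya starts before Mateo ends → Mateo and Priya overlap.
Priya starts before Ravi ends → Ravi and Priya overlap.
Overlapping pairs: Elena & Felix, Elena & Mateo, Elena & Priya, Elena & Ravi, Ingrid & Kenji, Kenji & Tariq, Mateo & Priya, Mateo & Ravi, Priya & Ravi — 9 in total.

9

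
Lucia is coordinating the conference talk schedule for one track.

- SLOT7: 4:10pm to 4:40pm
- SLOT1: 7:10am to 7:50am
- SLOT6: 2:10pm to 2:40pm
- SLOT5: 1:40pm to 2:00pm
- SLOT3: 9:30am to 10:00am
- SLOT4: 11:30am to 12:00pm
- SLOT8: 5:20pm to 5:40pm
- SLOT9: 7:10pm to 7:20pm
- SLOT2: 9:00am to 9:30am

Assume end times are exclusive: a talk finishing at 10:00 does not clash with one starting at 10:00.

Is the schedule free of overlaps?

Yes

Sorted by start: SLOT1, SLOT2, SLOT3, SLOT4, SLOT5, SLOT6, SLOT7, SLOT8, SLOT9.
SLOT2 starts after SLOT1 ends — done with SLOT1.
SLOT3 starts exactly when SLOT2 ends (back-to-back, no overlap) — done with SLOT2.
SLOT4 starts after SLOT3 ends — done with SLOT3.
SLOT5 starts after SLOT4 ends — done with SLOT4.
SLOT6 starts after SLOT5 ends — done with SLOT5.
SLOT7 starts after SLOT6 ends — done with SLOT6.
SLOT8 starts after SLOT7 ends — done with SLOT7.
SLOT9 starts after SLOT8 ends.
Every pair is clear; the schedule has no overlaps.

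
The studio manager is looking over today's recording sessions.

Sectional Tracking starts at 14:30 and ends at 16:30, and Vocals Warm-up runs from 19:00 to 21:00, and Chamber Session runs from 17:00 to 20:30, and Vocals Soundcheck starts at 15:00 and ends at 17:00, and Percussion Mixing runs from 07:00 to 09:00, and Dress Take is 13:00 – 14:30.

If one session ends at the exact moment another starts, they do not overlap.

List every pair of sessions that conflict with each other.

Two intervals overlap when each starts before the other ends.
Sorted by start: Percussion Mixing, Dress Take, Sectional Tracking, Vocals Soundcheck, Chamber Session, Vocals Warm-up.
Dress Take starts after Percussion Mixing ends — done with Percussion Mixing.
Sectional Tracking starts exactly when Dress Take ends (back-to-back, no overlap) — done with Dress Take.
Vocals Soundcheck starts before Sectional Tracking ends → Sectional Tracking and Vocals Soundcheck overlap.
Chamber Session starts after Sectional Tracking ends — done with Sectional Tracking.
Chamber Session starts exactly when Vocals Soundcheck ends (back-to-back, no overlap) — done with Vocals Soundcheck.
Vocals Warm-up starts before Chamber Session ends → Chamber Session and Vocals Warm-up overlap.

Chamber Session & Vocals Warm-up, Sectional Tracking & Vocals Soundcheck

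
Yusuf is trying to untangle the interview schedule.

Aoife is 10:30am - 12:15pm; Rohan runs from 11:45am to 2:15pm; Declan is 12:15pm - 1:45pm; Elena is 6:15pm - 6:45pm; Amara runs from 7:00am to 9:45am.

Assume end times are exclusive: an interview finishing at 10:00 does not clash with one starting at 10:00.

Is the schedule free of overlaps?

Two intervals overlap when each starts before the other ends.
Sorted by start: Amara, Aoife, Rohan, Declan, Elena.
Aoife starts after Amara ends — done with Amara.
Rohan starts before Aoife ends → Aoife and Rohan overlap.
That's a conflict, so the schedule is not conflict-free.

No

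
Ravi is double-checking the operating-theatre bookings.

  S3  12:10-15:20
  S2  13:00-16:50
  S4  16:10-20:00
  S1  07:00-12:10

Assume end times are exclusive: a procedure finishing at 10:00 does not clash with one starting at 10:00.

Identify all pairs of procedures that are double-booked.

Sorted by start: S1, S3, S2, S4.
S3 starts exactly when S1 ends (back-to-back, no overlap), so nothing later overlaps S1 either.
S2 starts before S3 ends → S3 and S2 overlap.
S4 starts after S3 ends.
S4 starts before S2 ends → S2 and S4 overlap.

S2 & S3, S2 & S4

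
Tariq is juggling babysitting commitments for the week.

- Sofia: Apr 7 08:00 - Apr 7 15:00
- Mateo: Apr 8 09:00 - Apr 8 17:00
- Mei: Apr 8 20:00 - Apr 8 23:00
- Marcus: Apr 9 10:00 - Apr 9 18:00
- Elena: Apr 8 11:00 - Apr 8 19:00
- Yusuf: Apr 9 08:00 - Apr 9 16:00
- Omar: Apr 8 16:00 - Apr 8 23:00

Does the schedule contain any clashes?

Yes

Sorted by start: Sofia, Mateo, Elena, Omar, Mei, Yusuf, Marcus.
Mateo starts after Sofia ends, so nothing later overlaps Sofia either.
Elena starts before Mateo ends → Mateo and Elena overlap.
That's a conflict, so the schedule is not conflict-free.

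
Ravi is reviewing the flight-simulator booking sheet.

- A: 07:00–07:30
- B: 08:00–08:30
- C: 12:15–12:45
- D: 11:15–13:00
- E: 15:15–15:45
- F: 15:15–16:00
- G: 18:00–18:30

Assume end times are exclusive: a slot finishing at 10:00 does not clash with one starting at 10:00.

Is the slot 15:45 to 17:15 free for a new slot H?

No — it overlaps F

A: ends 07:30 at or before H starts 15:45 → clear.
B: ends 08:30 at or before H starts 15:45 → clear.
D: ends 13:00 at or before H starts 15:45 → clear.
C: ends 12:45 at or before H starts 15:45 → clear.
E: ends 15:45 at or before H starts 15:45 → clear.
F: starts 15:15 before H ends 17:15, and ends 16:00 after H starts 15:45 → overlap.
G: starts 18:00 at or after H ends 17:15 → clear.
H overlaps F.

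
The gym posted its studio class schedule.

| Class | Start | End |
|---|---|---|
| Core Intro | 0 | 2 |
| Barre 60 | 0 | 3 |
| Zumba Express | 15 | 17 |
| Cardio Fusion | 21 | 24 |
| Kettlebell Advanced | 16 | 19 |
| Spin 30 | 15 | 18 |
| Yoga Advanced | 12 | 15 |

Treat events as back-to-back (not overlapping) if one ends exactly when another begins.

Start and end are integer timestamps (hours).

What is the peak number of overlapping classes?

3

Sort all start/end points and keep a running count:
0 start Barre 60 → 1
0 start Core Intro → 2
2 end Core Intro → 1
3 end Barre 60 → 0
12 start Yoga Advanced → 1
15 end Yoga Advanced → 0
15 start Spin 30 → 1
15 start Zumba Express → 2
16 start Kettlebell Advanced → 3
17 end Zumba Express → 2
18 end Spin 30 → 1
19 end Kettlebell Advanced → 0
21 start Cardio Fusion → 1
24 end Cardio Fusion → 0
Peak is 3, at 16 (Kettlebell Advanced, Spin 30, Zumba Express).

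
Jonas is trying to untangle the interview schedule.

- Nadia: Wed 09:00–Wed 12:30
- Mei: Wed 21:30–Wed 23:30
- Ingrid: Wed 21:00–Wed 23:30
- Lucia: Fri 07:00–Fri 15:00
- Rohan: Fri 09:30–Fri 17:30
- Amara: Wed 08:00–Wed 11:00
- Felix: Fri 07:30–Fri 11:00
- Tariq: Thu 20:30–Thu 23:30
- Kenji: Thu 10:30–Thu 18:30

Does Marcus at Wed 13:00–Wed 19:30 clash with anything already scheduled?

No — it doesn't clash with anything

Amara: ends Wed 11:00 at or before Marcus starts Wed 13:00 → clear.
Nadia: ends Wed 12:30 at or before Marcus starts Wed 13:00 → clear.
Ingrid: starts Wed 21:00 at or after Marcus ends Wed 19:30 → clear.
Mei: starts Wed 21:30 at or after Marcus ends Wed 19:30 → clear.
Kenji: starts Thu 10:30 at or after Marcus ends Wed 19:30 → clear.
Tariq: starts Thu 20:30 at or after Marcus ends Wed 19:30 → clear.
Lucia: starts Fri 07:00 at or after Marcus ends Wed 19:30 → clear.
Felix: starts Fri 07:30 at or after Marcus ends Wed 19:30 → clear.
Rohan: starts Fri 09:30 at or after Marcus ends Wed 19:30 → clear.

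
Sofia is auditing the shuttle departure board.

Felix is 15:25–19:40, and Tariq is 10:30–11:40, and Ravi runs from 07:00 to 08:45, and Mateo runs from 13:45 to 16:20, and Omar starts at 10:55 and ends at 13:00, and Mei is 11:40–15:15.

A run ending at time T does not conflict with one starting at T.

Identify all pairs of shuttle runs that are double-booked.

Felix & Mateo, Mateo & Mei, Mei & Omar, Omar & Tariq

Sorted by start: Ravi, Tariq, Omar, Mei, Mateo, Felix.
Tariq starts after Ravi ends, so nothing later overlaps Ravi either.
Omar starts before Tariq ends → Tariq and Omar overlap.
Mei starts exactly when Tariq ends (back-to-back, no overlap), so nothing later overlaps Tariq either.
Mei starts before Omar ends → Omar and Mei overlap.
Mateo starts after Omar ends, so nothing later overlaps Omar either.
Mateo starts before Mei ends → Mei and Mateo overlap.
Felix starts after Mei ends.
Felix starts before Mateo ends → Mateo and Felix overlap.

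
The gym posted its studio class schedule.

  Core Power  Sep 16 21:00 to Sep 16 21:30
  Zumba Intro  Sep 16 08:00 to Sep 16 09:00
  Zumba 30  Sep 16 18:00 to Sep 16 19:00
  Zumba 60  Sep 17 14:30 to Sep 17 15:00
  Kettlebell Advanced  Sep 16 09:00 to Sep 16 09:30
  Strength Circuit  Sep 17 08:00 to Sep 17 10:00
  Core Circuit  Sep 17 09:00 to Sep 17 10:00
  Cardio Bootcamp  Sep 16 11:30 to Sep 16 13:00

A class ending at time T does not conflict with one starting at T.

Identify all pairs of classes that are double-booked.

Check each pair: they overlap iff neither finishes before the other starts.
Sorted by start: Zumba Intro, Kettlebell Advanced, Cardio Bootcamp, Zumba 30, Core Power, Strength Circuit, Core Circuit, Zumba 60.
Kettlebell Advanced starts exactly when Zumba Intro ends (back-to-back, no overlap) — done with Zumba Intro.
Cardio Bootcamp starts after Kettlebell Advanced ends — done with Kettlebell Advanced.
Zumba 30 starts after Cardio Bootcamp ends — done with Cardio Bootcamp.
Core Power starts after Zumba 30 ends — done with Zumba 30.
Strength Circuit starts after Core Power ends — done with Core Power.
Core Circuit starts before Strength Circuit ends → Strength Circuit and Core Circuit overlap.
Zumba 60 starts after Strength Circuit ends.
Zumba 60 starts after Core Circuit ends.

Core Circuit & Strength Circuit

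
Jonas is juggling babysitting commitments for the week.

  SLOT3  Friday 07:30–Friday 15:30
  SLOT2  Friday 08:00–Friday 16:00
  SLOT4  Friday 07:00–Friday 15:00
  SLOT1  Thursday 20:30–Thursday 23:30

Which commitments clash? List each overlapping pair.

SLOT2 & SLOT3, SLOT2 & SLOT4, SLOT3 & SLOT4

Check each pair: they overlap iff neither finishes before the other starts.
Sorted by start: SLOT1, SLOT4, SLOT3, SLOT2.
SLOT4 starts after SLOT1 ends, so nothing later overlaps SLOT1 either.
SLOT3 starts before SLOT4 ends → SLOT4 and SLOT3 overlap.
SLOT2 starts before SLOT4 ends → SLOT4 and SLOT2 overlap.
SLOT2 starts before SLOT3 ends → SLOT3 and SLOT2 overlap.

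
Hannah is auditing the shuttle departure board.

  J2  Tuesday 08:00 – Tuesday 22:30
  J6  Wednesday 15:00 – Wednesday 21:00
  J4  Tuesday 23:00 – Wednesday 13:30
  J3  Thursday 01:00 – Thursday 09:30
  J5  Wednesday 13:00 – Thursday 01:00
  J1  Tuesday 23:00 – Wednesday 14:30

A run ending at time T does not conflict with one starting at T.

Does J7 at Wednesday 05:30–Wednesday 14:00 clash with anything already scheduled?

J2: ends Tuesday 22:30 at or before J7 starts Wednesday 05:30 → clear.
J1: starts Tuesday 23:00 before J7 ends Wednesday 14:00, and ends Wednesday 14:30 after J7 starts Wednesday 05:30 → overlap.
J4: starts Tuesday 23:00 before J7 ends Wednesday 14:00, and ends Wednesday 13:30 after J7 starts Wednesday 05:30 → overlap.
J5: starts Wednesday 13:00 before J7 ends Wednesday 14:00, and ends Thursday 01:00 after J7 starts Wednesday 05:30 → overlap.
J6: starts Wednesday 15:00 at or after J7 ends Wednesday 14:00 → clear.
J3: starts Thursday 01:00 at or after J7 ends Wednesday 14:00 → clear.
J7 overlaps J1, J4, J5.

Yes — it overlaps J1, J4, J5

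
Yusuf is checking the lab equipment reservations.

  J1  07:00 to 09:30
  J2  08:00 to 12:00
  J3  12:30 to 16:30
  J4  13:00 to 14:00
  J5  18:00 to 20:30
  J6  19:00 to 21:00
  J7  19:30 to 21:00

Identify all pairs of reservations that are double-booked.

J1 & J2, J3 & J4, J5 & J6, J5 & J7, J6 & J7

Sorted by start: J1, J2, J3, J4, J5, J6, J7.
J2 starts before J1 ends → J1 and J2 overlap.
J3 starts after J1 ends, so J1 has no further overlaps.
J3 starts after J2 ends, so J2 has no further overlaps.
J4 starts before J3 ends → J3 and J4 overlap.
J5 starts after J3 ends, so J3 has no further overlaps.
J5 starts after J4 ends, so J4 has no further overlaps.
J6 starts before J5 ends → J5 and J6 overlap.
J7 starts before J5 ends → J5 and J7 overlap.
J7 starts before J6 ends → J6 and J7 overlap.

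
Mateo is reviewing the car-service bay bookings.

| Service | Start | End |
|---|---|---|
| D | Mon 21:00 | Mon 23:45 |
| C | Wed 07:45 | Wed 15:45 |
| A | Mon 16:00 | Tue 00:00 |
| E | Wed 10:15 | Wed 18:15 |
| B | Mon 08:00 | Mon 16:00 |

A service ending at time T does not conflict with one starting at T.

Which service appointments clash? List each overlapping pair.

A & D, C & E

Sorted by start: B, A, D, C, E.
A starts exactly when B ends (back-to-back, no overlap) — done with B.
D starts before A ends → A and D overlap.
C starts after A ends — done with A.
C starts after D ends — done with D.
E starts before C ends → C and E overlap.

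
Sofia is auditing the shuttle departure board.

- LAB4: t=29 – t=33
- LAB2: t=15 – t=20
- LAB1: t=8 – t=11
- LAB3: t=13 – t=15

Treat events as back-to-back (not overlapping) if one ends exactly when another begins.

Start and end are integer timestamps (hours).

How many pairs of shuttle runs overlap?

0

Sorted by start: LAB1, LAB3, LAB2, LAB4.
LAB3 starts after LAB1 ends — done with LAB1.
LAB2 starts exactly when LAB3 ends (back-to-back, no overlap) — done with LAB3.
LAB4 starts after LAB2 ends.
No pair overlaps.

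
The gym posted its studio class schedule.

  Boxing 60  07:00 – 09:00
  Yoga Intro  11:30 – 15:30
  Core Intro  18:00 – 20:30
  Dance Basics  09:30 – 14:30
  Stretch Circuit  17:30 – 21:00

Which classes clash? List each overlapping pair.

Core Intro & Stretch Circuit, Dance Basics & Yoga Intro

Sorted by start: Boxing 60, Dance Basics, Yoga Intro, Stretch Circuit, Core Intro.
Dance Basics starts after Boxing 60 ends; Boxing 60 is clear from here.
Yoga Intro starts before Dance Basics ends → Dance Basics and Yoga Intro overlap.
Stretch Circuit starts after Dance Basics ends; Dance Basics is clear from here.
Stretch Circuit starts after Yoga Intro ends; Yoga Intro is clear from here.
Core Intro starts before Stretch Circuit ends → Stretch Circuit and Core Intro overlap.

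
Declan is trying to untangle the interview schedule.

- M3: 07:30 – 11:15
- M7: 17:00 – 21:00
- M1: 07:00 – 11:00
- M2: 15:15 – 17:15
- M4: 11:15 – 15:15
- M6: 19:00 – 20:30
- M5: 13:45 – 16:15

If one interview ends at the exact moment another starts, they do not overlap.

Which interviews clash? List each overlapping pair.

M1 & M3, M2 & M5, M2 & M7, M4 & M5, M6 & M7

Check each pair: they overlap iff neither finishes before the other starts.
Sorted by start: M1, M3, M4, M5, M2, M7, M6.
M3 starts before M1 ends → M1 and M3 overlap.
M4 starts after M1 ends, so M1 has no further overlaps.
M4 starts exactly when M3 ends (back-to-back, no overlap), so M3 has no further overlaps.
M5 starts before M4 ends → M4 and M5 overlap.
M2 starts exactly when M4 ends (back-to-back, no overlap), so M4 has no further overlaps.
M2 starts before M5 ends → M5 and M2 overlap.
M7 starts after M5 ends, so M5 has no further overlaps.
M7 starts before M2 ends → M2 and M7 overlap.
M6 starts after M2 ends.
M6 starts before M7 ends → M7 and M6 overlap.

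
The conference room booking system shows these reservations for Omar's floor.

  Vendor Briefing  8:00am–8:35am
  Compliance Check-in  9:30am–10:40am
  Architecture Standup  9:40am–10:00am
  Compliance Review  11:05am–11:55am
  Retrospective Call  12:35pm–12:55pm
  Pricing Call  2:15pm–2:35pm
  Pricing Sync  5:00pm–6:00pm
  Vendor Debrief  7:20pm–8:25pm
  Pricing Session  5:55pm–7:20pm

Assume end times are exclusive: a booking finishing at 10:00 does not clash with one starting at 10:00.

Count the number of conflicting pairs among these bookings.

2

Sorted by start: Vendor Briefing, Compliance Check-in, Architecture Standup, Compliance Review, Retrospective Call, Pricing Call, Pricing Sync, Pricing Session, Vendor Debrief.
Compliance Check-in starts after Vendor Briefing ends, so Vendor Briefing has no further overlaps.
Architecture Standup starts before Compliance Check-in ends → Compliance Check-in and Architecture Standup overlap.
Compliance Review starts after Compliance Check-in ends, so Compliance Check-in has no further overlaps.
Compliance Review starts after Architecture Standup ends, so Architecture Standup has no further overlaps.
Retrospective Call starts after Compliance Review ends, so Compliance Review has no further overlaps.
Pricing Call starts after Retrospective Call ends, so Retrospective Call has no further overlaps.
Pricing Sync starts after Pricing Call ends, so Pricing Call has no further overlaps.
Pricing Session starts before Pricing Sync ends → Pricing Sync and Pricing Session overlap.
Vendor Debrief starts after Pricing Sync ends.
Vendor Debrief starts exactly when Pricing Session ends (back-to-back, no overlap).
Overlapping pairs: Architecture Standup & Compliance Check-in, Pricing Session & Pricing Sync — 2 in total.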